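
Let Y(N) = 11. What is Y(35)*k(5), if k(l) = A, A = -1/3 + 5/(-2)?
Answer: -187/6 ≈ -31.167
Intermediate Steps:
A = -17/6 (A = -1*⅓ + 5*(-½) = -⅓ - 5/2 = -17/6 ≈ -2.8333)
k(l) = -17/6
Y(35)*k(5) = 11*(-17/6) = -187/6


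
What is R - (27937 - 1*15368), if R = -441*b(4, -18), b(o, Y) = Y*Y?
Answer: -155453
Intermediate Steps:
b(o, Y) = Y²
R = -142884 (R = -441*(-18)² = -441*324 = -142884)
R - (27937 - 1*15368) = -142884 - (27937 - 1*15368) = -142884 - (27937 - 15368) = -142884 - 1*12569 = -142884 - 12569 = -155453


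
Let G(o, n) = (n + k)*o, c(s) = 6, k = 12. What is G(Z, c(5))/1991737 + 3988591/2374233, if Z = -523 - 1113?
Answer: 7874307859183/4728847712721 ≈ 1.6652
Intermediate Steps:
Z = -1636
G(o, n) = o*(12 + n) (G(o, n) = (n + 12)*o = (12 + n)*o = o*(12 + n))
G(Z, c(5))/1991737 + 3988591/2374233 = -1636*(12 + 6)/1991737 + 3988591/2374233 = -1636*18*(1/1991737) + 3988591*(1/2374233) = -29448*1/1991737 + 3988591/2374233 = -29448/1991737 + 3988591/2374233 = 7874307859183/4728847712721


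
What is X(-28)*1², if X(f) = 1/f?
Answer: -1/28 ≈ -0.035714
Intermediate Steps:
X(-28)*1² = 1²/(-28) = -1/28*1 = -1/28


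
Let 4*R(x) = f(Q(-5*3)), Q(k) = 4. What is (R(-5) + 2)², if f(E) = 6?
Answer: 49/4 ≈ 12.250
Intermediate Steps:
R(x) = 3/2 (R(x) = (¼)*6 = 3/2)
(R(-5) + 2)² = (3/2 + 2)² = (7/2)² = 49/4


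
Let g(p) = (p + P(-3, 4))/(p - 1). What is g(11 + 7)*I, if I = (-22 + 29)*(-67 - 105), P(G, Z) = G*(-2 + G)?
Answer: -39732/17 ≈ -2337.2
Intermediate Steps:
I = -1204 (I = 7*(-172) = -1204)
g(p) = (15 + p)/(-1 + p) (g(p) = (p - 3*(-2 - 3))/(p - 1) = (p - 3*(-5))/(-1 + p) = (p + 15)/(-1 + p) = (15 + p)/(-1 + p))
g(11 + 7)*I = ((15 + (11 + 7))/(-1 + (11 + 7)))*(-1204) = ((15 + 18)/(-1 + 18))*(-1204) = (33/17)*(-1204) = -39732/17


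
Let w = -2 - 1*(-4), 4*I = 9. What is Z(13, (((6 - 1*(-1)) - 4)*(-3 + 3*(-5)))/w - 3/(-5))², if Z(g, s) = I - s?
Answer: 328329/400 ≈ 820.82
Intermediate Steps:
I = 9/4 (I = (¼)*9 = 9/4 ≈ 2.2500)
w = 2 (w = -2 + 4 = 2)
Z(g, s) = 9/4 - s
Z(13, (((6 - 1*(-1)) - 4)*(-3 + 3*(-5)))/w - 3/(-5))² = (9/4 - ((((6 - 1*(-1)) - 4)*(-3 + 3*(-5)))/2 - 3/(-5)))² = (9/4 - ((((6 + 1) - 4)*(-3 - 15))*(½) - 3*(-⅕)))² = (9/4 - (((7 - 4)*(-18))*(½) + ⅗))² = (9/4 - ((3*(-18))*(½) + ⅗))² = (9/4 - (-54*½ + ⅗))² = (9/4 - (-27 + ⅗))² = (9/4 - 1*(-132/5))² = (9/4 + 132/5)² = (573/20)² = 328329/400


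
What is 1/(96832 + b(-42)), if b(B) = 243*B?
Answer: 1/86626 ≈ 1.1544e-5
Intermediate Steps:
1/(96832 + b(-42)) = 1/(96832 + 243*(-42)) = 1/(96832 - 10206) = 1/86626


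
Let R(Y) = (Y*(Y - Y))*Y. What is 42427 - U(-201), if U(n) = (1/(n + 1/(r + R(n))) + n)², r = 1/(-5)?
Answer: 85892523/42436 ≈ 2024.0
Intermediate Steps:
R(Y) = 0 (R(Y) = (Y*0)*Y = 0*Y = 0)
r = -⅕ (r = 1*(-⅕) = -⅕ ≈ -0.20000)
U(n) = (n + 1/(-5 + n))² (U(n) = (1/(n + 1/(-⅕ + 0)) + n)² = (1/(n + 1/(-⅕)) + n)² = (1/(n - 5) + n)² = (1/(-5 + n) + n)² = (n + 1/(-5 + n))²)
42427 - U(-201) = 42427 - (-1 - 1*(-201)² + 5*(-201))²/(5 - 1*(-201))² = 42427 - (-1 - 1*40401 - 1005)²/(5 + 201)² = 42427 - (-1 - 40401 - 1005)²/206² = 42427 - (-41407)²/42436 = 42427 - 1714539649/42436 = 85892523/42436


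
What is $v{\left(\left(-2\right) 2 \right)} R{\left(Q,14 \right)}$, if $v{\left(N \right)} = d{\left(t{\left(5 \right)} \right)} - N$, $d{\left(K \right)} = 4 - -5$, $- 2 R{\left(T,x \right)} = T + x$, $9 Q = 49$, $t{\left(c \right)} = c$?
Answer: $- \frac{2275}{18} \approx -126.39$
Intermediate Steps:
$Q = \frac{49}{9}$ ($Q = \frac{1}{9} \cdot 49 = \frac{49}{9} \approx 5.4444$)
$R{\left(T,x \right)} = - \frac{T}{2} - \frac{x}{2}$ ($R{\left(T,x \right)} = - \frac{T + x}{2} = - \frac{T}{2} - \frac{x}{2}$)
$d{\left(K \right)} = 9$ ($d{\left(K \right)} = 4 + 5 = 9$)
$v{\left(N \right)} = 9 - N$
$v{\left(\left(-2\right) 2 \right)} R{\left(Q,14 \right)} = \left(9 - \left(-2\right) 2\right) \left(\left(- \frac{1}{2}\right) \frac{49}{9} - 7\right) = \left(9 - -4\right) \left(- \frac{49}{18} - 7\right) = \left(9 + 4\right) \left(- \frac{175}{18}\right) = 13 \left(- \frac{175}{18}\right) = - \frac{2275}{18}$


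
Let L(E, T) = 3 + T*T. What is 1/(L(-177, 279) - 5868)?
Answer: 1/71976 ≈ 1.3894e-5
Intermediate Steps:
L(E, T) = 3 + T**2
1/(L(-177, 279) - 5868) = 1/((3 + 279**2) - 5868) = 1/((3 + 77841) - 5868) = 1/(77844 - 5868) = 1/71976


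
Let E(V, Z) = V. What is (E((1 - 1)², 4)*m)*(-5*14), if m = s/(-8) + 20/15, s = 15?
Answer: 0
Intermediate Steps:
m = -13/24 (m = 15/(-8) + 20/15 = 15*(-⅛) + 20*(1/15) = -15/8 + 4/3 = -13/24 ≈ -0.54167)
(E((1 - 1)², 4)*m)*(-5*14) = ((1 - 1)²*(-13/24))*(-5*14) = (0²*(-13/24))*(-70) = (0*(-13/24))*(-70) = 0*(-70) = 0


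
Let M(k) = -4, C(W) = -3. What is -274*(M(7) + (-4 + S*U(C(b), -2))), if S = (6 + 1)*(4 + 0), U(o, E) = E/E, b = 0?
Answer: -5480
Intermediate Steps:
U(o, E) = 1
S = 28 (S = 7*4 = 28)
-274*(M(7) + (-4 + S*U(C(b), -2))) = -274*(-4 + (-4 + 28*1)) = -274*(-4 + (-4 + 28)) = -274*(-4 + 24) = -274*20 = -5480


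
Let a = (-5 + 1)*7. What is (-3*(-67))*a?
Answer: -5628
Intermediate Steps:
a = -28 (a = -4*7 = -28)
(-3*(-67))*a = -3*(-67)*(-28) = 201*(-28) = -5628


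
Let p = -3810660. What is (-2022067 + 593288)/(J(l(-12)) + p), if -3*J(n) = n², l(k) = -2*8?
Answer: 4286337/11432236 ≈ 0.37493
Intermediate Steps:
l(k) = -16
J(n) = -n²/3
(-2022067 + 593288)/(J(l(-12)) + p) = (-2022067 + 593288)/(-⅓*(-16)² - 3810660) = -1428779/(-⅓*256 - 3810660) = -1428779/(-256/3 - 3810660) = -1428779/(-11432236/3) = -1428779*(-3/11432236) = 4286337/11432236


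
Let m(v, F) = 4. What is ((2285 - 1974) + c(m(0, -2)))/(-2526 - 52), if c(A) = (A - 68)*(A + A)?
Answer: 201/2578 ≈ 0.077967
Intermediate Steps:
c(A) = 2*A*(-68 + A) (c(A) = (-68 + A)*(2*A) = 2*A*(-68 + A))
((2285 - 1974) + c(m(0, -2)))/(-2526 - 52) = ((2285 - 1974) + 2*4*(-68 + 4))/(-2526 - 52) = (311 + 2*4*(-64))/(-2578) = (311 - 512)*(-1/2578) = -201*(-1/2578) = 201/2578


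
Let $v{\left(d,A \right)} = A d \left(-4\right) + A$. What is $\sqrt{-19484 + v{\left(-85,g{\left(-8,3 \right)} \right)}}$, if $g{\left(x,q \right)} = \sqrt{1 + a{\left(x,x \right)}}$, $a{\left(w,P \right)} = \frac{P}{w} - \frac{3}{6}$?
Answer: $\frac{\sqrt{-77936 + 682 \sqrt{6}}}{2} \approx 138.08 i$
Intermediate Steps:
$a{\left(w,P \right)} = - \frac{1}{2} + \frac{P}{w}$ ($a{\left(w,P \right)} = \frac{P}{w} - \frac{1}{2} = - \frac{1}{2} + \frac{P}{w}$)
$g{\left(x,q \right)} = \frac{\sqrt{6}}{2}$ ($g{\left(x,q \right)} = \sqrt{1 + \frac{x - \frac{x}{2}}{x}} = \sqrt{1 + \frac{\frac{1}{2} x}{x}} = \sqrt{1 + \frac{1}{2}} = \sqrt{\frac{3}{2}} = \frac{\sqrt{6}}{2}$)
$v{\left(d,A \right)} = A - 4 A d$ ($v{\left(d,A \right)} = - 4 A d + A = A - 4 A d$)
$\sqrt{-19484 + v{\left(-85,g{\left(-8,3 \right)} \right)}} = \sqrt{-19484 + \frac{\sqrt{6}}{2} \left(1 - -340\right)} = \sqrt{-19484 + \frac{\sqrt{6}}{2} \left(1 + 340\right)} = \sqrt{-19484 + \frac{\sqrt{6}}{2} \cdot 341} = \sqrt{-19484 + \frac{341 \sqrt{6}}{2}}$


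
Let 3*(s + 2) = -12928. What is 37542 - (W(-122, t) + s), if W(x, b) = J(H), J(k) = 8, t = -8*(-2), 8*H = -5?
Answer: 125536/3 ≈ 41845.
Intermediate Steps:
H = -5/8 (H = (⅛)*(-5) = -5/8 ≈ -0.62500)
s = -12934/3 (s = -2 + (⅓)*(-12928) = -2 - 12928/3 = -12934/3 ≈ -4311.3)
t = 16
W(x, b) = 8
37542 - (W(-122, t) + s) = 37542 - (8 - 12934/3) = 37542 - 1*(-12910/3) = 37542 + 12910/3 = 125536/3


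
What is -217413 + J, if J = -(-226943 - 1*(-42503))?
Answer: -32973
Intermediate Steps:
J = 184440 (J = -(-226943 + 42503) = -1*(-184440) = 184440)
-217413 + J = -217413 + 184440 = -32973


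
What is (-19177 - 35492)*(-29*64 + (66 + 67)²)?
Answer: -865574277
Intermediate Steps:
(-19177 - 35492)*(-29*64 + (66 + 67)²) = -54669*(-1856 + 133²) = -54669*(-1856 + 17689) = -54669*15833 = -865574277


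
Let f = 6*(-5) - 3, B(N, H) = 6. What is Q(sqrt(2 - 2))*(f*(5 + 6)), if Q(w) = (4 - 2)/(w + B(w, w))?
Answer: -121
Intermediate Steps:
f = -33 (f = -30 - 3 = -33)
Q(w) = 2/(6 + w) (Q(w) = (4 - 2)/(w + 6) = 2/(6 + w))
Q(sqrt(2 - 2))*(f*(5 + 6)) = (2/(6 + sqrt(2 - 2)))*(-33*(5 + 6)) = (2/(6 + sqrt(0)))*(-33*11) = (2/(6 + 0))*(-363) = (2/6)*(-363) = (2*(1/6))*(-363) = (1/3)*(-363) = -121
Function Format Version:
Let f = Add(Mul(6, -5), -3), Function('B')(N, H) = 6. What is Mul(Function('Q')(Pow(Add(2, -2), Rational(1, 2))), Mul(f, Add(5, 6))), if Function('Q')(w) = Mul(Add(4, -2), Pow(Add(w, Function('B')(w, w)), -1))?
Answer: -121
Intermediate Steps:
f = -33 (f = Add(-30, -3) = -33)
Function('Q')(w) = Mul(2, Pow(Add(6, w), -1)) (Function('Q')(w) = Mul(Add(4, -2), Pow(Add(w, 6), -1)) = Mul(2, Pow(Add(6, w), -1)))
Mul(Function('Q')(Pow(Add(2, -2), Rational(1, 2))), Mul(f, Add(5, 6))) = Mul(Mul(2, Pow(Add(6, Pow(Add(2, -2), Rational(1, 2))), -1)), Mul(-33, Add(5, 6))) = Mul(Mul(2, Pow(Add(6, Pow(0, Rational(1, 2))), -1)), Mul(-33, 11)) = Mul(Mul(2, Pow(Add(6, 0), -1)), -363) = Mul(Mul(2, Pow(6, -1)), -363) = Mul(Mul(2, Rational(1, 6)), -363) = Mul(Rational(1, 3), -363) = -121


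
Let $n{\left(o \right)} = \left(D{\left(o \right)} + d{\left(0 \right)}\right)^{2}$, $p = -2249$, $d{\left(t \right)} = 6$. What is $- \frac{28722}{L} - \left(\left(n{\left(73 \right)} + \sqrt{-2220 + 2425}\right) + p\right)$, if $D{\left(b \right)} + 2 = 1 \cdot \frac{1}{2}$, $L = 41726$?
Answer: $\frac{185936201}{83452} - \sqrt{205} \approx 2213.7$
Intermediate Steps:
$D{\left(b \right)} = - \frac{3}{2}$ ($D{\left(b \right)} = -2 + 1 \cdot \frac{1}{2} = -2 + \frac{1}{2} = - \frac{3}{2}$)
$n{\left(o \right)} = \frac{81}{4}$ ($n{\left(o \right)} = \left(- \frac{3}{2} + 6\right)^{2} = \left(\frac{9}{2}\right)^{2} = \frac{81}{4}$)
$- \frac{28722}{L} - \left(\left(n{\left(73 \right)} + \sqrt{-2220 + 2425}\right) + p\right) = - \frac{28722}{41726} - \left(\left(\frac{81}{4} + \sqrt{-2220 + 2425}\right) - 2249\right) = \left(-28722\right) \frac{1}{41726} - \left(\left(\frac{81}{4} + \sqrt{205}\right) - 2249\right) = - \frac{14361}{20863} - \left(- \frac{8915}{4} + \sqrt{205}\right) = - \frac{14361}{20863} + \left(\frac{8915}{4} - \sqrt{205}\right) = \frac{185936201}{83452} - \sqrt{205}$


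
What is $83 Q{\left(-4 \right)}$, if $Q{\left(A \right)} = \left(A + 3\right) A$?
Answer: $332$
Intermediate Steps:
$Q{\left(A \right)} = A \left(3 + A\right)$ ($Q{\left(A \right)} = \left(3 + A\right) A = A \left(3 + A\right)$)
$83 Q{\left(-4 \right)} = 83 \left(- 4 \left(3 - 4\right)\right) = 83 \left(\left(-4\right) \left(-1\right)\right) = 83 \cdot 4 = 332$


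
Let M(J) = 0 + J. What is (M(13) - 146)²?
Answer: 17689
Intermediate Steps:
M(J) = J
(M(13) - 146)² = (13 - 146)² = (-133)² = 17689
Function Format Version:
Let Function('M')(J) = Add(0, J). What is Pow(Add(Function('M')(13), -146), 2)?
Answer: 17689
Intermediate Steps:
Function('M')(J) = J
Pow(Add(Function('M')(13), -146), 2) = Pow(Add(13, -146), 2) = Pow(-133, 2) = 17689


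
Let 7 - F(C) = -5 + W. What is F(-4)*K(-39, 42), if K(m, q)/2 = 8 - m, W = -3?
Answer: 1410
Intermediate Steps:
K(m, q) = 16 - 2*m (K(m, q) = 2*(8 - m) = 16 - 2*m)
F(C) = 15 (F(C) = 7 - (-5 - 3) = 7 - 1*(-8) = 7 + 8 = 15)
F(-4)*K(-39, 42) = 15*(16 - 2*(-39)) = 15*(16 + 78) = 15*94 = 1410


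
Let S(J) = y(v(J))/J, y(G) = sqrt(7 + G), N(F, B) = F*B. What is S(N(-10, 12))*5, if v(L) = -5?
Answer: -sqrt(2)/24 ≈ -0.058926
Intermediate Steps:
N(F, B) = B*F
S(J) = sqrt(2)/J (S(J) = sqrt(7 - 5)/J = sqrt(2)/J)
S(N(-10, 12))*5 = (sqrt(2)/((12*(-10))))*5 = (sqrt(2)/(-120))*5 = (sqrt(2)*(-1/120))*5 = -sqrt(2)/120*5 = -sqrt(2)/24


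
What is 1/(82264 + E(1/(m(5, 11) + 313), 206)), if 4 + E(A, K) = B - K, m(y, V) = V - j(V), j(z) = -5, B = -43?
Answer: 1/82011 ≈ 1.2193e-5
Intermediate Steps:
m(y, V) = 5 + V (m(y, V) = V - 1*(-5) = V + 5 = 5 + V)
E(A, K) = -47 - K (E(A, K) = -4 + (-43 - K) = -47 - K)
1/(82264 + E(1/(m(5, 11) + 313), 206)) = 1/(82264 + (-47 - 1*206)) = 1/(82264 + (-47 - 206)) = 1/(82264 - 253) = 1/82011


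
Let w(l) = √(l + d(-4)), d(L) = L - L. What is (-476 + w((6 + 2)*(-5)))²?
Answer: 226536 - 1904*I*√10 ≈ 2.2654e+5 - 6021.0*I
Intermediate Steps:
d(L) = 0
w(l) = √l (w(l) = √(l + 0) = √l)
(-476 + w((6 + 2)*(-5)))² = (-476 + √((6 + 2)*(-5)))² = (-476 + √(8*(-5)))² = (-476 + √(-40))² = (-476 + 2*I*√10)²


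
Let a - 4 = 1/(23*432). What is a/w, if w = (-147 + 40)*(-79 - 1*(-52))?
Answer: 39745/28705104 ≈ 0.0013846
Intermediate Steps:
w = 2889 (w = -107*(-79 + 52) = -107*(-27) = 2889)
a = 39745/9936 (a = 4 + 1/(23*432) = 4 + 1/9936 = 39745/9936 ≈ 4.0001)
a/w = (39745/9936)/2889 = (39745/9936)*(1/2889) = 39745/28705104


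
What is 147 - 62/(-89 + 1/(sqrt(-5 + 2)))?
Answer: 1754931/11882 - 31*I*sqrt(3)/11882 ≈ 147.7 - 0.0045189*I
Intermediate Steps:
147 - 62/(-89 + 1/(sqrt(-5 + 2))) = 147 - 62/(-89 + 1/(sqrt(-3))) = 147 - 62/(-89 + 1/(I*sqrt(3))) = 147 - 62/(-89 - I*sqrt(3)/3)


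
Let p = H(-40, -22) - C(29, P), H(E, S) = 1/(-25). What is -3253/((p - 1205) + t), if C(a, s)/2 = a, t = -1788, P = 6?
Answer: 81325/76276 ≈ 1.0662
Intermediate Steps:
C(a, s) = 2*a
H(E, S) = -1/25
p = -1451/25 (p = -1/25 - 2*29 = -1/25 - 1*58 = -1/25 - 58 = -1451/25 ≈ -58.040)
-3253/((p - 1205) + t) = -3253/((-1451/25 - 1205) - 1788) = -3253/(-31576/25 - 1788) = -3253/(-76276/25) = -3253*(-25/76276) = 81325/76276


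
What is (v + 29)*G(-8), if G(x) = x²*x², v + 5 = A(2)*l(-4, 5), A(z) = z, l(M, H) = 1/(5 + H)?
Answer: 495616/5 ≈ 99123.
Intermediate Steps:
v = -24/5 (v = -5 + 2/(5 + 5) = -5 + 2/10 = -5 + 2*(⅒) = -5 + ⅕ = -24/5 ≈ -4.8000)
G(x) = x⁴
(v + 29)*G(-8) = (-24/5 + 29)*(-8)⁴ = (121/5)*4096 = 495616/5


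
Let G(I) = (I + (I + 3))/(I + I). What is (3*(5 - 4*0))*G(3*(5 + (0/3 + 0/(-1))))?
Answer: 33/2 ≈ 16.500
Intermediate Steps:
G(I) = (3 + 2*I)/(2*I) (G(I) = (I + (3 + I))/((2*I)) = (3 + 2*I)*(1/(2*I)) = (3 + 2*I)/(2*I))
(3*(5 - 4*0))*G(3*(5 + (0/3 + 0/(-1)))) = (3*(5 - 4*0))*((3/2 + 3*(5 + (0/3 + 0/(-1))))/((3*(5 + (0/3 + 0/(-1)))))) = (3*(5 + 0))*((3/2 + 3*(5 + (0*(1/3) + 0*(-1))))/((3*(5 + (0*(1/3) + 0*(-1)))))) = (3*5)*((3/2 + 3*(5 + (0 + 0)))/((3*(5 + (0 + 0))))) = 15*((3/2 + 3*(5 + 0))/((3*(5 + 0)))) = 15*((3/2 + 3*5)/((3*5))) = 15*((3/2 + 15)/15) = 15*((1/15)*(33/2)) = 15*(11/10) = 33/2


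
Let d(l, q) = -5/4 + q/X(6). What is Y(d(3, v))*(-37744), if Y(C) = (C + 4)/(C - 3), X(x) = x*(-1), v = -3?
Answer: 490672/15 ≈ 32711.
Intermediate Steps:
X(x) = -x
d(l, q) = -5/4 - q/6 (d(l, q) = -5/4 + q/((-1*6)) = -5*¼ + q/(-6) = -5/4 + q*(-⅙) = -5/4 - q/6)
Y(C) = (4 + C)/(-3 + C)
Y(d(3, v))*(-37744) = ((4 + (-5/4 - ⅙*(-3)))/(-3 + (-5/4 - ⅙*(-3))))*(-37744) = ((4 + (-5/4 + ½))/(-3 + (-5/4 + ½)))*(-37744) = ((4 - ¾)/(-3 - ¾))*(-37744) = ((13/4)/(-15/4))*(-37744) = -4/15*13/4*(-37744) = -13/15*(-37744) = 490672/15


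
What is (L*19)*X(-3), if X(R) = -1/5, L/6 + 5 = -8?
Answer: 1482/5 ≈ 296.40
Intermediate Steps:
L = -78 (L = -30 + 6*(-8) = -30 - 48 = -78)
X(R) = -1/5 (X(R) = -1*1/5 = -1/5)
(L*19)*X(-3) = -78*19*(-1/5) = -1482*(-1/5) = 1482/5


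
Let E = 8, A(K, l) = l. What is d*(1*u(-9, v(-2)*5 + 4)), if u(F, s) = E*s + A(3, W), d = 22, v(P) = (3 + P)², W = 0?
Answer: 1584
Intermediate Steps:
u(F, s) = 8*s (u(F, s) = 8*s + 0 = 8*s)
d*(1*u(-9, v(-2)*5 + 4)) = 22*(1*(8*((3 - 2)²*5 + 4))) = 22*(1*(8*(1²*5 + 4))) = 22*(1*(8*(1*5 + 4))) = 22*(1*(8*(5 + 4))) = 22*(1*(8*9)) = 22*(1*72) = 22*72 = 1584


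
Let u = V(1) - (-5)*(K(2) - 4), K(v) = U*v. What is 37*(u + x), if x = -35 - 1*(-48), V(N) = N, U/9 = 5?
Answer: 16428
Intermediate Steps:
U = 45 (U = 9*5 = 45)
K(v) = 45*v
x = 13 (x = -35 + 48 = 13)
u = 431 (u = 1 - (-5)*(45*2 - 4) = 1 - (-5)*(90 - 4) = 1 - (-5)*86 = 1 - 1*(-430) = 1 + 430 = 431)
37*(u + x) = 37*(431 + 13) = 37*444 = 16428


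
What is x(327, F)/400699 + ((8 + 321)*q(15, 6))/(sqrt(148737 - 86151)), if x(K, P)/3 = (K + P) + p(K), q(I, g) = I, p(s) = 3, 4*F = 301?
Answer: 4863/1602796 + 1645*sqrt(6954)/6954 ≈ 19.729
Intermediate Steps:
F = 301/4 (F = (1/4)*301 = 301/4 ≈ 75.250)
x(K, P) = 9 + 3*K + 3*P (x(K, P) = 3*((K + P) + 3) = 3*(3 + K + P) = 9 + 3*K + 3*P)
x(327, F)/400699 + ((8 + 321)*q(15, 6))/(sqrt(148737 - 86151)) = (9 + 3*327 + 3*(301/4))/400699 + ((8 + 321)*15)/(sqrt(148737 - 86151)) = (9 + 981 + 903/4)*(1/400699) + (329*15)/(sqrt(62586)) = (4863/4)*(1/400699) + 4935/((3*sqrt(6954))) = 4863/1602796 + 4935*(sqrt(6954)/20862) = 4863/1602796 + 1645*sqrt(6954)/6954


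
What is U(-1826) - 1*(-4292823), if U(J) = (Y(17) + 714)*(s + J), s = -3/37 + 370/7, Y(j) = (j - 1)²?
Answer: 666354107/259 ≈ 2.5728e+6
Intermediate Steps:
Y(j) = (-1 + j)²
s = 13669/259 (s = -3*1/37 + 370*(⅐) = -3/37 + 370/7 = 13669/259 ≈ 52.776)
U(J) = 13258930/259 + 970*J (U(J) = ((-1 + 17)² + 714)*(13669/259 + J) = (16² + 714)*(13669/259 + J) = (256 + 714)*(13669/259 + J) = 970*(13669/259 + J) = 13258930/259 + 970*J)
U(-1826) - 1*(-4292823) = (13258930/259 + 970*(-1826)) - 1*(-4292823) = (13258930/259 - 1771220) + 4292823 = -445487050/259 + 4292823 = 666354107/259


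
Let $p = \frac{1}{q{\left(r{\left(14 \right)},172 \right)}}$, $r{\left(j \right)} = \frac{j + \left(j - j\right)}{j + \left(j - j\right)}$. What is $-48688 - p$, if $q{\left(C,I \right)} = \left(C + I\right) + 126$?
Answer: $- \frac{14557713}{299} \approx -48688.0$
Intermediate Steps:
$r{\left(j \right)} = 1$ ($r{\left(j \right)} = \frac{j + 0}{j + 0} = \frac{j}{j} = 1$)
$q{\left(C,I \right)} = 126 + C + I$
$p = \frac{1}{299}$ ($p = \frac{1}{126 + 1 + 172} = \frac{1}{299} \approx 0.0033445$)
$-48688 - p = -48688 - \frac{1}{299} = - \frac{14557713}{299}$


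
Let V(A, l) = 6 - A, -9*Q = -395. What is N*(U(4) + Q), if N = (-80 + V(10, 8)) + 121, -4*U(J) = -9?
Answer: 61457/36 ≈ 1707.1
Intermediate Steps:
Q = 395/9 (Q = -⅑*(-395) = 395/9 ≈ 43.889)
U(J) = 9/4 (U(J) = -¼*(-9) = 9/4)
N = 37 (N = (-80 + (6 - 1*10)) + 121 = (-80 + (6 - 10)) + 121 = (-80 - 4) + 121 = -84 + 121 = 37)
N*(U(4) + Q) = 37*(9/4 + 395/9) = 37*(1661/36) = 61457/36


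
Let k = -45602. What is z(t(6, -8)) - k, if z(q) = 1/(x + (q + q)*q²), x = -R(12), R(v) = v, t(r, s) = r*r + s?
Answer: 2001562985/43892 ≈ 45602.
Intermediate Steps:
t(r, s) = s + r² (t(r, s) = r² + s = s + r²)
x = -12 (x = -1*12 = -12)
z(q) = 1/(-12 + 2*q³) (z(q) = 1/(-12 + (q + q)*q²) = 1/(-12 + (2*q)*q²) = 1/(-12 + 2*q³))
z(t(6, -8)) - k = 1/(2*(-6 + (-8 + 6²)³)) - 1*(-45602) = 1/(2*(-6 + (-8 + 36)³)) + 45602 = 1/(2*(-6 + 28³)) + 45602 = 1/(2*(-6 + 21952)) + 45602 = (½)/21946 + 45602 = (½)*(1/21946) + 45602 = 1/43892 + 45602 = 2001562985/43892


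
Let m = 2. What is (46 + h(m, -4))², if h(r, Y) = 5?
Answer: 2601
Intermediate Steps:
(46 + h(m, -4))² = (46 + 5)² = 51² = 2601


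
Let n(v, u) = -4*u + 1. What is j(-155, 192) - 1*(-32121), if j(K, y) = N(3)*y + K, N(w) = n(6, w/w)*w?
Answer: 30238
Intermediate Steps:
n(v, u) = 1 - 4*u
N(w) = -3*w (N(w) = (1 - 4*w/w)*w = (1 - 4*1)*w = (1 - 4)*w = -3*w)
j(K, y) = K - 9*y (j(K, y) = (-3*3)*y + K = -9*y + K = K - 9*y)
j(-155, 192) - 1*(-32121) = (-155 - 9*192) - 1*(-32121) = (-155 - 1728) + 32121 = -1883 + 32121 = 30238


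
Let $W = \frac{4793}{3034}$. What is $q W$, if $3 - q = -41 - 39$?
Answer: $\frac{397819}{3034} \approx 131.12$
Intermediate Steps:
$W = \frac{4793}{3034}$ ($W = 4793 \cdot \frac{1}{3034} = \frac{4793}{3034} \approx 1.5798$)
$q = 83$ ($q = 3 - \left(-41 - 39\right) = 3 - -80 = 3 + 80 = 83$)
$q W = 83 \cdot \frac{4793}{3034} = \frac{397819}{3034}$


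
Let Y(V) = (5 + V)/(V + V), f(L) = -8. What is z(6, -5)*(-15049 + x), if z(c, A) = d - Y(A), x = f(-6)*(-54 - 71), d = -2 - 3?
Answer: 70245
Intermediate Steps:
Y(V) = (5 + V)/(2*V) (Y(V) = (5 + V)/((2*V)) = (5 + V)*(1/(2*V)) = (5 + V)/(2*V))
d = -5
x = 1000 (x = -8*(-54 - 71) = -8*(-125) = 1000)
z(c, A) = -5 - (5 + A)/(2*A)
z(6, -5)*(-15049 + x) = ((1/2)*(-5 - 11*(-5))/(-5))*(-15049 + 1000) = ((1/2)*(-1/5)*(-5 + 55))*(-14049) = ((1/2)*(-1/5)*50)*(-14049) = -5*(-14049) = 70245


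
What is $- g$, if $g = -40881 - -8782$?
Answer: $32099$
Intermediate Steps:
$g = -32099$ ($g = -40881 + 8782 = -32099$)
$- g = \left(-1\right) \left(-32099\right) = 32099$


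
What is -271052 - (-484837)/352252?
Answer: -95478124267/352252 ≈ -2.7105e+5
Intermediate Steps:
-271052 - (-484837)/352252 = -271052 - 1*(-484837/352252) = -271052 + 484837/352252 = -95478124267/352252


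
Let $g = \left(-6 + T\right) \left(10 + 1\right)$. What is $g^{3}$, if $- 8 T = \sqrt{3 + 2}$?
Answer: $- \frac{9259767}{32} - \frac{9206527 \sqrt{5}}{512} \approx -3.2958 \cdot 10^{5}$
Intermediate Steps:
$T = - \frac{\sqrt{5}}{8}$ ($T = - \frac{\sqrt{3 + 2}}{8} = - \frac{\sqrt{5}}{8} \approx -0.27951$)
$g = -66 - \frac{11 \sqrt{5}}{8}$ ($g = \left(-6 - \frac{\sqrt{5}}{8}\right) \left(10 + 1\right) = \left(-6 - \frac{\sqrt{5}}{8}\right) 11 = -66 - \frac{11 \sqrt{5}}{8} \approx -69.075$)
$g^{3} = \left(-66 - \frac{11 \sqrt{5}}{8}\right)^{3}$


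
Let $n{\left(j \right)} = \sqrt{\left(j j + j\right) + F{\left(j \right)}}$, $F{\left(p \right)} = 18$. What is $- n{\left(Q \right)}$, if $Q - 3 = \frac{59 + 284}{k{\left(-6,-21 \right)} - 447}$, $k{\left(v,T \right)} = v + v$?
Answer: $- \frac{2 \sqrt{1334005}}{459} \approx -5.0326$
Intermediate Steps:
$k{\left(v,T \right)} = 2 v$
$Q = \frac{1034}{459}$ ($Q = 3 + \frac{59 + 284}{2 \left(-6\right) - 447} = 3 + \frac{343}{-12 - 447} = 3 + \frac{343}{-459} = 3 + 343 \left(- \frac{1}{459}\right) = 3 - \frac{343}{459} = \frac{1034}{459} \approx 2.2527$)
$n{\left(j \right)} = \sqrt{18 + j + j^{2}}$ ($n{\left(j \right)} = \sqrt{\left(j j + j\right) + 18} = \sqrt{\left(j^{2} + j\right) + 18} = \sqrt{\left(j + j^{2}\right) + 18} = \sqrt{18 + j + j^{2}}$)
$- n{\left(Q \right)} = - \sqrt{18 + \frac{1034}{459} + \left(\frac{1034}{459}\right)^{2}} = - \sqrt{18 + \frac{1034}{459} + \frac{1069156}{210681}} = - \sqrt{\frac{5336020}{210681}} = - \frac{2 \sqrt{1334005}}{459}$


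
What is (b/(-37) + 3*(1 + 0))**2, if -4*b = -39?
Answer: 164025/21904 ≈ 7.4884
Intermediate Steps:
b = 39/4 (b = -1/4*(-39) = 39/4 ≈ 9.7500)
(b/(-37) + 3*(1 + 0))**2 = ((39/4)/(-37) + 3*(1 + 0))**2 = ((39/4)*(-1/37) + 3*1)**2 = (-39/148 + 3)**2 = (405/148)**2 = 164025/21904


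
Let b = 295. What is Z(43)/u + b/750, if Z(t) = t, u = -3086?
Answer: 43906/115725 ≈ 0.37940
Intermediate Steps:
Z(43)/u + b/750 = 43/(-3086) + 295/750 = 43*(-1/3086) + 295*(1/750) = -43/3086 + 59/150 = 43906/115725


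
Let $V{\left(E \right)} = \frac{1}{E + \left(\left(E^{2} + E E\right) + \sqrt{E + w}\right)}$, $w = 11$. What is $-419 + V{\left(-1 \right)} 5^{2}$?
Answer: $- \frac{3796}{9} + \frac{25 \sqrt{10}}{9} \approx -412.99$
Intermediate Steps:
$V{\left(E \right)} = \frac{1}{E + \sqrt{11 + E} + 2 E^{2}}$ ($V{\left(E \right)} = \frac{1}{E + \left(\left(E^{2} + E E\right) + \sqrt{E + 11}\right)} = \frac{1}{E + \left(\left(E^{2} + E^{2}\right) + \sqrt{11 + E}\right)} = \frac{1}{E + \left(2 E^{2} + \sqrt{11 + E}\right)} = \frac{1}{E + \left(\sqrt{11 + E} + 2 E^{2}\right)} = \frac{1}{E + \sqrt{11 + E} + 2 E^{2}}$)
$-419 + V{\left(-1 \right)} 5^{2} = -419 + \frac{5^{2}}{-1 + \sqrt{11 - 1} + 2 \left(-1\right)^{2}} = -419 + \frac{1}{-1 + \sqrt{10} + 2 \cdot 1} \cdot 25 = -419 + \frac{1}{-1 + \sqrt{10} + 2} \cdot 25 = -419 + \frac{1}{1 + \sqrt{10}} \cdot 25 = -419 + \frac{25}{1 + \sqrt{10}}$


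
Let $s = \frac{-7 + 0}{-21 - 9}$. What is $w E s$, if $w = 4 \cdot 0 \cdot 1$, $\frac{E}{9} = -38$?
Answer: $0$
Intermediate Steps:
$E = -342$ ($E = 9 \left(-38\right) = -342$)
$s = \frac{7}{30}$ ($s = - \frac{7}{-30} = \left(-7\right) \left(- \frac{1}{30}\right) = \frac{7}{30} \approx 0.23333$)
$w = 0$ ($w = 0 \cdot 1 = 0$)
$w E s = 0 \left(-342\right) \frac{7}{30} = 0 \cdot \frac{7}{30} = 0$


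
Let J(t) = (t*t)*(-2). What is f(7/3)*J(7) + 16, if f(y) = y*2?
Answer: -1324/3 ≈ -441.33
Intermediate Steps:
J(t) = -2*t² (J(t) = t²*(-2) = -2*t²)
f(y) = 2*y
f(7/3)*J(7) + 16 = (2*(7/3))*(-2*7²) + 16 = (2*(7*(⅓)))*(-2*49) + 16 = (2*(7/3))*(-98) + 16 = (14/3)*(-98) + 16 = -1372/3 + 16 = -1324/3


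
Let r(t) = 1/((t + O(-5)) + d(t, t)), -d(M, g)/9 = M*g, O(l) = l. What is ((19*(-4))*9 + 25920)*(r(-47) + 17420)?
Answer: 8762768429724/19933 ≈ 4.3961e+8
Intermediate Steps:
d(M, g) = -9*M*g
r(t) = 1/(-5 + t - 9*t²) (r(t) = 1/((t - 5) - 9*t*t) = 1/((-5 + t) - 9*t²) = 1/(-5 + t - 9*t²))
((19*(-4))*9 + 25920)*(r(-47) + 17420) = ((19*(-4))*9 + 25920)*(-1/(5 - 1*(-47) + 9*(-47)²) + 17420) = (-76*9 + 25920)*(-1/(5 + 47 + 9*2209) + 17420) = (-684 + 25920)*(-1/(5 + 47 + 19881) + 17420) = 25236*(-1/19933 + 17420) = 25236*(347232859/19933) = 8762768429724/19933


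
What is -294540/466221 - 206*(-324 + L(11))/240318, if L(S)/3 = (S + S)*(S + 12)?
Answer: -10303158098/6224516571 ≈ -1.6553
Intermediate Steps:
L(S) = 6*S*(12 + S) (L(S) = 3*((S + S)*(S + 12)) = 3*((2*S)*(12 + S)) = 3*(2*S*(12 + S)) = 6*S*(12 + S))
-294540/466221 - 206*(-324 + L(11))/240318 = -294540/466221 - 206*(-324 + 6*11*(12 + 11))/240318 = -294540*1/466221 - 206*(-324 + 6*11*23)*(1/240318) = -98180/155407 - 206*(-324 + 1518)*(1/240318) = -98180/155407 - 206*1194*(1/240318) = -98180/155407 - 245964*1/240318 = -98180/155407 - 40994/40053 = -10303158098/6224516571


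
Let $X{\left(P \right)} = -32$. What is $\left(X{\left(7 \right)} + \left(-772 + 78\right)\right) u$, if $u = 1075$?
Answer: $-780450$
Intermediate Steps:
$\left(X{\left(7 \right)} + \left(-772 + 78\right)\right) u = \left(-32 + \left(-772 + 78\right)\right) 1075 = \left(-32 - 694\right) 1075 = \left(-726\right) 1075 = -780450$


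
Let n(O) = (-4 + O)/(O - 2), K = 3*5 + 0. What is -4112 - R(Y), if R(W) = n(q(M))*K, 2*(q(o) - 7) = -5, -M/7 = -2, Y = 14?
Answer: -4115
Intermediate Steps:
M = 14 (M = -7*(-2) = 14)
q(o) = 9/2 (q(o) = 7 + (½)*(-5) = 7 - 5/2 = 9/2)
K = 15 (K = 15 + 0 = 15)
n(O) = (-4 + O)/(-2 + O)
R(W) = 3 (R(W) = ((-4 + 9/2)/(-2 + 9/2))*15 = ((½)/(5/2))*15 = ((⅖)*(½))*15 = (⅕)*15 = 3)
-4112 - R(Y) = -4112 - 1*3 = -4112 - 3 = -4115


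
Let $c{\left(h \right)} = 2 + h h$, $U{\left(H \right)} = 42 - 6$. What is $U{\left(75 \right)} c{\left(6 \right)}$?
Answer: $1368$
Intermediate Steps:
$U{\left(H \right)} = 36$
$c{\left(h \right)} = 2 + h^{2}$
$U{\left(75 \right)} c{\left(6 \right)} = 36 \left(2 + 6^{2}\right) = 36 \left(2 + 36\right) = 36 \cdot 38 = 1368$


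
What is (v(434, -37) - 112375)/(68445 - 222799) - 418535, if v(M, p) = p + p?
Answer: -64602438941/154354 ≈ -4.1853e+5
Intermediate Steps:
v(M, p) = 2*p
(v(434, -37) - 112375)/(68445 - 222799) - 418535 = (2*(-37) - 112375)/(68445 - 222799) - 418535 = (-74 - 112375)/(-154354) - 418535 = -112449*(-1/154354) - 418535 = 112449/154354 - 418535 = -64602438941/154354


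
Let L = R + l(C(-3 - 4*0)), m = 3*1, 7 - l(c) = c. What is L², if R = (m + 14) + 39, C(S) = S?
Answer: 4356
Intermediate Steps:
l(c) = 7 - c
m = 3
R = 56 (R = (3 + 14) + 39 = 17 + 39 = 56)
L = 66 (L = 56 + (7 - (-3 - 4*0)) = 56 + (7 - (-3 + 0)) = 56 + (7 - 1*(-3)) = 56 + (7 + 3) = 56 + 10 = 66)
L² = 66² = 4356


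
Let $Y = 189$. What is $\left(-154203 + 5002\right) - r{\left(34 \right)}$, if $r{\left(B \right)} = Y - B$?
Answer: $-149356$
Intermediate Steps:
$r{\left(B \right)} = 189 - B$
$\left(-154203 + 5002\right) - r{\left(34 \right)} = \left(-154203 + 5002\right) - \left(189 - 34\right) = -149201 - \left(189 - 34\right) = -149201 - 155 = -149356$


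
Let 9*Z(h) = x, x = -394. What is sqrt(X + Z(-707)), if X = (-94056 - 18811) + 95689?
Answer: 2*I*sqrt(38749)/3 ≈ 131.23*I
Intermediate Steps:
Z(h) = -394/9 (Z(h) = (1/9)*(-394) = -394/9)
X = -17178 (X = -112867 + 95689 = -17178)
sqrt(X + Z(-707)) = sqrt(-17178 - 394/9) = sqrt(-154996/9) = 2*I*sqrt(38749)/3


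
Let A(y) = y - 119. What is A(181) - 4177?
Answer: -4115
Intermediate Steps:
A(y) = -119 + y
A(181) - 4177 = (-119 + 181) - 4177 = 62 - 4177 = -4115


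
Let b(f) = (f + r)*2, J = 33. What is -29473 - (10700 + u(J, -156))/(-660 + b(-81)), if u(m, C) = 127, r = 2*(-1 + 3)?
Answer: -23980195/814 ≈ -29460.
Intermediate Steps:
r = 4 (r = 2*2 = 4)
b(f) = 8 + 2*f (b(f) = (f + 4)*2 = (4 + f)*2 = 8 + 2*f)
-29473 - (10700 + u(J, -156))/(-660 + b(-81)) = -29473 - (10700 + 127)/(-660 + (8 + 2*(-81))) = -29473 - 10827/(-660 + (8 - 162)) = -29473 - 10827/(-660 - 154) = -29473 - 10827/(-814) = -29473 - 10827*(-1)/814 = -29473 - 1*(-10827/814) = -29473 + 10827/814 = -23980195/814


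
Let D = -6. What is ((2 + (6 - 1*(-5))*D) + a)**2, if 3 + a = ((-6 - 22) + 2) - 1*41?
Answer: 17956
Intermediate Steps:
a = -70 (a = -3 + (((-6 - 22) + 2) - 1*41) = -3 + ((-28 + 2) - 41) = -3 + (-26 - 41) = -3 - 67 = -70)
((2 + (6 - 1*(-5))*D) + a)**2 = ((2 + (6 - 1*(-5))*(-6)) - 70)**2 = ((2 + (6 + 5)*(-6)) - 70)**2 = ((2 + 11*(-6)) - 70)**2 = ((2 - 66) - 70)**2 = (-64 - 70)**2 = (-134)**2 = 17956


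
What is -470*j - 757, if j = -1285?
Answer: 603193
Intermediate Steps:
-470*j - 757 = -470*(-1285) - 757 = 603950 - 757 = 603193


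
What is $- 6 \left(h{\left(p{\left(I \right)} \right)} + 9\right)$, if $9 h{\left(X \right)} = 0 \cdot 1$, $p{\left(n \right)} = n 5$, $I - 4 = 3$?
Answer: $-54$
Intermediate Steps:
$I = 7$ ($I = 4 + 3 = 7$)
$p{\left(n \right)} = 5 n$
$h{\left(X \right)} = 0$ ($h{\left(X \right)} = \frac{0 \cdot 1}{9} = \frac{1}{9} \cdot 0 = 0$)
$- 6 \left(h{\left(p{\left(I \right)} \right)} + 9\right) = - 6 \left(0 + 9\right) = \left(-6\right) 9 = -54$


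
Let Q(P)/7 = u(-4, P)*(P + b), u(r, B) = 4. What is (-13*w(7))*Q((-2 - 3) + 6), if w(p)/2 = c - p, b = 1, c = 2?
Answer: 7280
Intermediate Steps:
w(p) = 4 - 2*p (w(p) = 2*(2 - p) = 4 - 2*p)
Q(P) = 28 + 28*P (Q(P) = 7*(4*(P + 1)) = 7*(4*(1 + P)) = 7*(4 + 4*P) = 28 + 28*P)
(-13*w(7))*Q((-2 - 3) + 6) = (-13*(4 - 2*7))*(28 + 28*((-2 - 3) + 6)) = (-13*(4 - 14))*(28 + 28*(-5 + 6)) = (-13*(-10))*(28 + 28*1) = 130*(28 + 28) = 130*56 = 7280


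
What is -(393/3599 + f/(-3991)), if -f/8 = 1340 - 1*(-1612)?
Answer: -86562447/14363609 ≈ -6.0265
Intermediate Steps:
f = -23616 (f = -8*(1340 - 1*(-1612)) = -8*(1340 + 1612) = -8*2952 = -23616)
-(393/3599 + f/(-3991)) = -(393/3599 - 23616/(-3991)) = -(393*(1/3599) - 23616*(-1/3991)) = -(393/3599 + 23616/3991) = -1*86562447/14363609 = -86562447/14363609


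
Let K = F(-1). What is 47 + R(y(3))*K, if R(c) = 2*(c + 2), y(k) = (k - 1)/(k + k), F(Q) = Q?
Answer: 127/3 ≈ 42.333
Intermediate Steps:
K = -1
y(k) = (-1 + k)/(2*k) (y(k) = (-1 + k)/((2*k)) = (-1 + k)*(1/(2*k)) = (-1 + k)/(2*k))
R(c) = 4 + 2*c (R(c) = 2*(2 + c) = 4 + 2*c)
47 + R(y(3))*K = 47 + (4 + 2*((½)*(-1 + 3)/3))*(-1) = 47 + (4 + 2*((½)*(⅓)*2))*(-1) = 47 + (4 + 2*(⅓))*(-1) = 47 + (4 + ⅔)*(-1) = 47 + (14/3)*(-1) = 47 - 14/3 = 127/3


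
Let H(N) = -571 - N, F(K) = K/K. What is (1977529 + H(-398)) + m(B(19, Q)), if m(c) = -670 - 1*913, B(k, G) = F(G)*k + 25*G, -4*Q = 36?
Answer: 1975773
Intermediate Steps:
F(K) = 1
Q = -9 (Q = -¼*36 = -9)
B(k, G) = k + 25*G (B(k, G) = 1*k + 25*G = k + 25*G)
m(c) = -1583 (m(c) = -670 - 913 = -1583)
(1977529 + H(-398)) + m(B(19, Q)) = (1977529 + (-571 - 1*(-398))) - 1583 = (1977529 + (-571 + 398)) - 1583 = (1977529 - 173) - 1583 = 1977356 - 1583 = 1975773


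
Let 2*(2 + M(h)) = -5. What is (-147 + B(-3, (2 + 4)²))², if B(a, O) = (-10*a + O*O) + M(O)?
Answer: 5517801/4 ≈ 1.3795e+6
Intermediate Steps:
M(h) = -9/2 (M(h) = -2 + (½)*(-5) = -2 - 5/2 = -9/2)
B(a, O) = -9/2 + O² - 10*a (B(a, O) = (-10*a + O*O) - 9/2 = (-10*a + O²) - 9/2 = (O² - 10*a) - 9/2 = -9/2 + O² - 10*a)
(-147 + B(-3, (2 + 4)²))² = (-147 + (-9/2 + ((2 + 4)²)² - 10*(-3)))² = (-147 + (-9/2 + (6²)² + 30))² = (-147 + (-9/2 + 36² + 30))² = (-147 + (-9/2 + 1296 + 30))² = (-147 + 2643/2)² = (2349/2)² = 5517801/4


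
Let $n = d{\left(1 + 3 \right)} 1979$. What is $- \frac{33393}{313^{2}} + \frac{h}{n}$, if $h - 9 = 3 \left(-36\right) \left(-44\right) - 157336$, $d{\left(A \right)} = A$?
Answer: $- \frac{15211959163}{775522604} \approx -19.615$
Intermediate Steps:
$n = 7916$ ($n = \left(1 + 3\right) 1979 = 4 \cdot 1979 = 7916$)
$h = -152575$ ($h = 9 - \left(157336 - 3 \left(-36\right) \left(-44\right)\right) = 9 - 152584 = -152575$)
$- \frac{33393}{313^{2}} + \frac{h}{n} = - \frac{33393}{313^{2}} - \frac{152575}{7916} = - \frac{33393}{97969} - \frac{152575}{7916} = - \frac{15211959163}{775522604}$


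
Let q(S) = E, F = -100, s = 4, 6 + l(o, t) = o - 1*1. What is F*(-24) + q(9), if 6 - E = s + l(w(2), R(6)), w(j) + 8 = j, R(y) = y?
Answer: 2415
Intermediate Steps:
w(j) = -8 + j
l(o, t) = -7 + o (l(o, t) = -6 + (o - 1*1) = -6 + (o - 1) = -6 + (-1 + o) = -7 + o)
E = 15 (E = 6 - (4 + (-7 + (-8 + 2))) = 6 - (4 + (-7 - 6)) = 6 - (4 - 13) = 6 - 1*(-9) = 6 + 9 = 15)
q(S) = 15
F*(-24) + q(9) = -100*(-24) + 15 = 2400 + 15 = 2415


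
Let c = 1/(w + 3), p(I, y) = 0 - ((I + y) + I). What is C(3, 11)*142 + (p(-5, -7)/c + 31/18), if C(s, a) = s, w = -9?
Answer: 5863/18 ≈ 325.72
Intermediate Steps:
p(I, y) = -y - 2*I (p(I, y) = 0 - (y + 2*I) = 0 + (-y - 2*I) = -y - 2*I)
c = -⅙ (c = 1/(-9 + 3) = 1/(-6) = -⅙ ≈ -0.16667)
C(3, 11)*142 + (p(-5, -7)/c + 31/18) = 3*142 + ((-1*(-7) - 2*(-5))/(-⅙) + 31/18) = 426 + ((7 + 10)*(-6) + 31*(1/18)) = 426 + (17*(-6) + 31/18) = 426 + (-102 + 31/18) = 426 - 1805/18 = 5863/18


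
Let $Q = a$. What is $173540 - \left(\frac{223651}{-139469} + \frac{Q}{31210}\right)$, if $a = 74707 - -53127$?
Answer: $\frac{377689416941082}{2176413745} \approx 1.7354 \cdot 10^{5}$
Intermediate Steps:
$a = 127834$ ($a = 74707 + 53127 = 127834$)
$Q = 127834$
$173540 - \left(\frac{223651}{-139469} + \frac{Q}{31210}\right) = 173540 - \left(\frac{223651}{-139469} + \frac{127834}{31210}\right) = 173540 - \left(223651 \left(- \frac{1}{139469}\right) + 127834 \cdot \frac{1}{31210}\right) = 173540 - \left(- \frac{223651}{139469} + \frac{63917}{15605}\right) = 173540 - \frac{5424366218}{2176413745} = \frac{377689416941082}{2176413745}$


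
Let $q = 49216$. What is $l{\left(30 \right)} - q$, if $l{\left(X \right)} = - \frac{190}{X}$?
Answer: $- \frac{147667}{3} \approx -49222.0$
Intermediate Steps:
$l{\left(30 \right)} - q = - \frac{190}{30} - 49216 = \left(-190\right) \frac{1}{30} - 49216 = - \frac{19}{3} - 49216 = - \frac{147667}{3}$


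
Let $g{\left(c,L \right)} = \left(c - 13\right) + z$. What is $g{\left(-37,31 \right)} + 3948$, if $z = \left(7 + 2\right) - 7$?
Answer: $3900$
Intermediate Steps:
$z = 2$ ($z = 9 - 7 = 2$)
$g{\left(c,L \right)} = -11 + c$ ($g{\left(c,L \right)} = \left(c - 13\right) + 2 = \left(-13 + c\right) + 2 = -11 + c$)
$g{\left(-37,31 \right)} + 3948 = \left(-11 - 37\right) + 3948 = -48 + 3948 = 3900$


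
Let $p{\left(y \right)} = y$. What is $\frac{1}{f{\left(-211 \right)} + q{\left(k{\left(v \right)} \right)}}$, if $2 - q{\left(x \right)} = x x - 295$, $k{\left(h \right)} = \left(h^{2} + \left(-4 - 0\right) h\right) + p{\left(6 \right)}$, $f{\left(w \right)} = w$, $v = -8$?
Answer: $- \frac{1}{10318} \approx -9.6918 \cdot 10^{-5}$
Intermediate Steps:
$k{\left(h \right)} = 6 + h^{2} - 4 h$ ($k{\left(h \right)} = \left(h^{2} + \left(-4 - 0\right) h\right) + 6 = \left(h^{2} + \left(-4 + 0\right) h\right) + 6 = \left(h^{2} - 4 h\right) + 6 = 6 + h^{2} - 4 h$)
$q{\left(x \right)} = 297 - x^{2}$ ($q{\left(x \right)} = 2 - \left(x x - 295\right) = 2 - \left(x^{2} - 295\right) = 2 - \left(-295 + x^{2}\right) = 297 - x^{2}$)
$\frac{1}{f{\left(-211 \right)} + q{\left(k{\left(v \right)} \right)}} = \frac{1}{-211 + \left(297 - \left(6 + \left(-8\right)^{2} - -32\right)^{2}\right)} = \frac{1}{-211 + \left(297 - \left(6 + 64 + 32\right)^{2}\right)} = \frac{1}{-211 + \left(297 - 102^{2}\right)} = \frac{1}{-211 + \left(297 - 10404\right)} = \frac{1}{-211 - 10107} = \frac{1}{-10318} = - \frac{1}{10318}$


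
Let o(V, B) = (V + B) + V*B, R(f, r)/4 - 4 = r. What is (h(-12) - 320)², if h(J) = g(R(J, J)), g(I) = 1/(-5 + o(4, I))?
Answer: 2654413441/25921 ≈ 1.0240e+5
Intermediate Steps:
R(f, r) = 16 + 4*r
o(V, B) = B + V + B*V (o(V, B) = (B + V) + B*V = B + V + B*V)
g(I) = 1/(-1 + 5*I) (g(I) = 1/(-5 + (I + 4 + I*4)) = 1/(-5 + (I + 4 + 4*I)) = 1/(-5 + (4 + 5*I)) = 1/(-1 + 5*I))
h(J) = 1/(79 + 20*J) (h(J) = 1/(-1 + 5*(16 + 4*J)) = 1/(-1 + (80 + 20*J)) = 1/(79 + 20*J))
(h(-12) - 320)² = (1/(79 + 20*(-12)) - 320)² = (1/(79 - 240) - 320)² = (1/(-161) - 320)² = (-1/161 - 320)² = (-51521/161)² = 2654413441/25921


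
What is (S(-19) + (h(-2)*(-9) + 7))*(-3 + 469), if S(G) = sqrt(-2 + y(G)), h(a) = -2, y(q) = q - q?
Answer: 11650 + 466*I*sqrt(2) ≈ 11650.0 + 659.02*I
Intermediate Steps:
y(q) = 0
S(G) = I*sqrt(2) (S(G) = sqrt(-2 + 0) = sqrt(-2) = I*sqrt(2))
(S(-19) + (h(-2)*(-9) + 7))*(-3 + 469) = (I*sqrt(2) + (-2*(-9) + 7))*(-3 + 469) = (I*sqrt(2) + (18 + 7))*466 = (I*sqrt(2) + 25)*466 = (25 + I*sqrt(2))*466 = 11650 + 466*I*sqrt(2)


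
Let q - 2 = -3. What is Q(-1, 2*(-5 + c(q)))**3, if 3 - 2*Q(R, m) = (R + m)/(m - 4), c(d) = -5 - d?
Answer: 103823/85184 ≈ 1.2188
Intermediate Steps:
q = -1 (q = 2 - 3 = -1)
Q(R, m) = 3/2 - (R + m)/(2*(-4 + m)) (Q(R, m) = 3/2 - (R + m)/(2*(m - 4)) = 3/2 - (R + m)/(2*(-4 + m)))
Q(-1, 2*(-5 + c(q)))**3 = ((-6 + 2*(-5 + (-5 - 1*(-1))) - 1/2*(-1))/(-4 + 2*(-5 + (-5 - 1*(-1)))))**3 = ((-6 + 2*(-5 + (-5 + 1)) + 1/2)/(-4 + 2*(-5 + (-5 + 1))))**3 = ((-6 + 2*(-5 - 4) + 1/2)/(-4 + 2*(-5 - 4)))**3 = ((-6 + 2*(-9) + 1/2)/(-4 + 2*(-9)))**3 = ((-6 - 18 + 1/2)/(-4 - 18))**3 = (-47/2/(-22))**3 = (-1/22*(-47/2))**3 = (47/44)**3 = 103823/85184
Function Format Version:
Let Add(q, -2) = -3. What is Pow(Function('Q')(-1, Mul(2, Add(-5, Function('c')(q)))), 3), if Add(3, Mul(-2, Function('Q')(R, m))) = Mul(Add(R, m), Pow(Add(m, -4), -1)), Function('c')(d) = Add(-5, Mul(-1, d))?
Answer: Rational(103823, 85184) ≈ 1.2188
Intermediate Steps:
q = -1 (q = Add(2, -3) = -1)
Function('Q')(R, m) = Add(Rational(3, 2), Mul(Rational(-1, 2), Pow(Add(-4, m), -1), Add(R, m))) (Function('Q')(R, m) = Add(Rational(3, 2), Mul(Rational(-1, 2), Mul(Add(R, m), Pow(Add(m, -4), -1)))) = Add(Rational(3, 2), Mul(Rational(-1, 2), Mul(Add(R, m), Pow(Add(-4, m), -1)))) = Add(Rational(3, 2), Mul(Rational(-1, 2), Mul(Pow(Add(-4, m), -1), Add(R, m)))) = Add(Rational(3, 2), Mul(Rational(-1, 2), Pow(Add(-4, m), -1), Add(R, m))))
Pow(Function('Q')(-1, Mul(2, Add(-5, Function('c')(q)))), 3) = Pow(Mul(Pow(Add(-4, Mul(2, Add(-5, Add(-5, Mul(-1, -1))))), -1), Add(-6, Mul(2, Add(-5, Add(-5, Mul(-1, -1)))), Mul(Rational(-1, 2), -1))), 3) = Pow(Mul(Pow(Add(-4, Mul(2, Add(-5, Add(-5, 1)))), -1), Add(-6, Mul(2, Add(-5, Add(-5, 1))), Rational(1, 2))), 3) = Pow(Mul(Pow(Add(-4, Mul(2, Add(-5, -4))), -1), Add(-6, Mul(2, Add(-5, -4)), Rational(1, 2))), 3) = Pow(Mul(Pow(Add(-4, Mul(2, -9)), -1), Add(-6, Mul(2, -9), Rational(1, 2))), 3) = Pow(Mul(Pow(Add(-4, -18), -1), Add(-6, -18, Rational(1, 2))), 3) = Pow(Mul(Pow(-22, -1), Rational(-47, 2)), 3) = Pow(Mul(Rational(-1, 22), Rational(-47, 2)), 3) = Pow(Rational(47, 44), 3) = Rational(103823, 85184)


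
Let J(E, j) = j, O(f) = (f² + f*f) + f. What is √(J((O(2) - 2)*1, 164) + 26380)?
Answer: 4*√1659 ≈ 162.92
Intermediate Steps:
O(f) = f + 2*f² (O(f) = (f² + f²) + f = 2*f² + f = f + 2*f²)
√(J((O(2) - 2)*1, 164) + 26380) = √(164 + 26380) = √26544 = 4*√1659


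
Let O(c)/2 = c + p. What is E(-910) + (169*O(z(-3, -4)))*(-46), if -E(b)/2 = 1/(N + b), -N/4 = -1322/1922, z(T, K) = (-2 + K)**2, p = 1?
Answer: -250781791547/435933 ≈ -5.7528e+5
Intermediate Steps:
N = 2644/961 (N = -(-5288)/1922 = -4*(-661/961) = 2644/961 ≈ 2.7513)
O(c) = 2 + 2*c (O(c) = 2*(c + 1) = 2*(1 + c) = 2 + 2*c)
E(b) = -2/(2644/961 + b)
E(-910) + (169*O(z(-3, -4)))*(-46) = -1922/(2644 + 961*(-910)) + (169*(2 + 2*(-2 - 4)**2))*(-46) = -1922/(2644 - 874510) + (169*(2 + 2*(-6)**2))*(-46) = -1922/(-871866) + (169*(2 + 2*36))*(-46) = -1922*(-1/871866) + (169*(2 + 72))*(-46) = 961/435933 + (169*74)*(-46) = 961/435933 + 12506*(-46) = 961/435933 - 575276 = -250781791547/435933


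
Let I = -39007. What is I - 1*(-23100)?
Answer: -15907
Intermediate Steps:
I - 1*(-23100) = -39007 - 1*(-23100) = -39007 + 23100 = -15907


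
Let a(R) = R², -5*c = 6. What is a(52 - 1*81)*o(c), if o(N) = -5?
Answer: -4205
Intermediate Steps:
c = -6/5 (c = -⅕*6 = -6/5 ≈ -1.2000)
a(52 - 1*81)*o(c) = (52 - 1*81)²*(-5) = (52 - 81)²*(-5) = (-29)²*(-5) = 841*(-5) = -4205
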